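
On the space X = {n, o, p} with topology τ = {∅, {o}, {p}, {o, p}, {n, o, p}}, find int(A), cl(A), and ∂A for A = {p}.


int(A) = {p}, cl(A) = {n, p}, ∂A = {n}.

Closed sets in (X, τ) are complements of opens:
  closed(X, τ) = {∅, {n}, {n, o}, {n, p}, {n, o, p}}.
int(A) = ⋃ {U ∈ τ : U ⊆ A}. Opens contained in A: ∅, {p}.
Taking the union of these: int(A) = {p}.
cl(A) = ⋂ {C closed : A ⊆ C}. Closed sets containing A: {n, p}, {n, o, p}.
Intersecting these: cl(A) = {n, p}.
∂A = cl(A) ∖ int(A) = {n, p} ∖ {p} = {n}.


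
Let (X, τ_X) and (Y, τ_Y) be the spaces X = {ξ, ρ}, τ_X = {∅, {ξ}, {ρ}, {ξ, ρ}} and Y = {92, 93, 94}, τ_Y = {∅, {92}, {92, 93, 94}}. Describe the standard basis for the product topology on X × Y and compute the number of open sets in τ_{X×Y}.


Basis B = {∅ × ∅, {ξ} × {92}, {ρ} × {92}, {ξ, ρ} × {92}, {ξ} × {92, 93, 94}, {ρ} × {92, 93, 94}, {ξ, ρ} × {92, 93, 94}}; |τ_{X×Y}| = 9.

Enumerate products U × V with U ∈ τ_X, V ∈ τ_Y (deduplicated):
  ∅ × ∅ = {} (∅)
  {ξ} × {92} = {(ξ,92)}
  {ρ} × {92} = {(ρ,92)}
  {ξ, ρ} × {92} = {(ξ,92), (ρ,92)}
  {ξ} × {92, 93, 94} = {(ξ,92), (ξ,93), (ξ,94)}
  {ρ} × {92, 93, 94} = {(ρ,92), (ρ,93), (ρ,94)}
  {ξ, ρ} × {92, 93, 94} = {(ξ,92), (ξ,93), (ξ,94), (ρ,92), (ρ,93), (ρ,94)}
These 7 distinct sets form the basis B.
Close under arbitrary unions to get τ_{X×Y}; counting gives |τ_{X×Y}| = 9.


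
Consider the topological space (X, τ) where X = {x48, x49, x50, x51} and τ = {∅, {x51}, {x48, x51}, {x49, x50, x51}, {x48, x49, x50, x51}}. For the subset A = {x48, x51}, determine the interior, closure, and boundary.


int(A) = {x48, x51}, cl(A) = {x48, x49, x50, x51}, ∂A = {x49, x50}.

Closed sets in (X, τ) are complements of opens:
  closed(X, τ) = {∅, {x48}, {x49, x50}, {x48, x49, x50}, {x48, x49, x50, x51}}.
int(A) = ⋃ {U ∈ τ : U ⊆ A}. Opens contained in A: ∅, {x51}, {x48, x51}.
Taking the union of these: int(A) = {x48, x51}.
cl(A) = ⋂ {C closed : A ⊆ C}. Closed sets containing A: {x48, x49, x50, x51}.
Intersecting these: cl(A) = {x48, x49, x50, x51}.
∂A = cl(A) ∖ int(A) = {x48, x49, x50, x51} ∖ {x48, x51} = {x49, x50}.


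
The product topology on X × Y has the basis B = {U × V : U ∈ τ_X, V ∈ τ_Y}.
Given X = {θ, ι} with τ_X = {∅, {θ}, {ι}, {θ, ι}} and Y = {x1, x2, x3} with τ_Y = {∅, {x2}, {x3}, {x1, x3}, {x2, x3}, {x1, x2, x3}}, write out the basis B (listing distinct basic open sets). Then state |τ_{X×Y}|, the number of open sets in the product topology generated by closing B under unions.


Basis B = {∅ × ∅, {θ} × {x2}, {θ} × {x3}, {ι} × {x2}, {ι} × {x3}, {θ} × {x1, x3}, {θ} × {x2, x3}, {θ, ι} × {x2}, {θ, ι} × {x3}, {ι} × {x1, x3}, {ι} × {x2, x3}, {θ} × {x1, x2, x3}, {ι} × {x1, x2, x3}, {θ, ι} × {x1, x3}, {θ, ι} × {x2, x3}, {θ, ι} × {x1, x2, x3}}; |τ_{X×Y}| = 36.

Enumerate products U × V with U ∈ τ_X, V ∈ τ_Y (deduplicated):
  ∅ × ∅ = {} (∅)
  {θ} × {x2} = {(θ,x2)}
  {θ} × {x3} = {(θ,x3)}
  {ι} × {x2} = {(ι,x2)}
  {ι} × {x3} = {(ι,x3)}
  {θ} × {x1, x3} = {(θ,x1), (θ,x3)}
  {θ} × {x2, x3} = {(θ,x2), (θ,x3)}
  {θ, ι} × {x2} = {(θ,x2), (ι,x2)}
  {θ, ι} × {x3} = {(θ,x3), (ι,x3)}
  {ι} × {x1, x3} = {(ι,x1), (ι,x3)}
  {ι} × {x2, x3} = {(ι,x2), (ι,x3)}
  {θ} × {x1, x2, x3} = {(θ,x1), (θ,x2), (θ,x3)}
  {ι} × {x1, x2, x3} = {(ι,x1), (ι,x2), (ι,x3)}
  {θ, ι} × {x1, x3} = {(θ,x1), (θ,x3), (ι,x1), (ι,x3)}
  {θ, ι} × {x2, x3} = {(θ,x2), (θ,x3), (ι,x2), (ι,x3)}
  {θ, ι} × {x1, x2, x3} = {(θ,x1), (θ,x2), (θ,x3), (ι,x1), (ι,x2), (ι,x3)}
These 16 distinct sets form the basis B.
Close under arbitrary unions to get τ_{X×Y}; counting gives |τ_{X×Y}| = 36.


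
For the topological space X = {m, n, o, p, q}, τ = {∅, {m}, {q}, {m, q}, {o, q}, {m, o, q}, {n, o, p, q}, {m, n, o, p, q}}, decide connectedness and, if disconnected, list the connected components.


(X, τ) is disconnected; components = [{m}, {n, o, p, q}].

Find clopen sets (U ∈ τ with X ∖ U ∈ τ):
  U = ∅, X ∖ U = {m, n, o, p, q} — both open, so U is clopen.
  U = {m}, X ∖ U = {n, o, p, q} — both open, so U is clopen.
  U = {n, o, p, q}, X ∖ U = {m} — both open, so U is clopen.
  U = {m, n, o, p, q}, X ∖ U = ∅ — both open, so U is clopen.
Nontrivial clopen(s) exist: e.g. {n, o, p, q}. So (X, τ) is disconnected.
Compute connected components by grouping points that agree on all clopens:
  component: {m}
  component: {n, o, p, q}


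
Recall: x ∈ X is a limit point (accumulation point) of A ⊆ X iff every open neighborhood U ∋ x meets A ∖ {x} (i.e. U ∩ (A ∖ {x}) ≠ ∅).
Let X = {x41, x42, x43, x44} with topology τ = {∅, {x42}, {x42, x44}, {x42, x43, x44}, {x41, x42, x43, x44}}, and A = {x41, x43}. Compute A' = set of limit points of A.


A' = {x41}

For each x ∈ X, list the open sets U ∈ τ with x ∈ U, then check whether U ∩ (A ∖ {x}) ≠ ∅ for every such U.
  x = x41: opens ∋ x are {x41, x42, x43, x44}; each meets A ∖ {x41}, so x IS a limit point.
  x = x42: open {x42} ∋ x has {x42} ∩ (A ∖ {x42}) = ∅, so x is NOT a limit point.
  x = x43: open {x42, x43, x44} ∋ x has {x42, x43, x44} ∩ (A ∖ {x43}) = ∅, so x is NOT a limit point.
  x = x44: open {x42, x44} ∋ x has {x42, x44} ∩ (A ∖ {x44}) = ∅, so x is NOT a limit point.
Collecting: A' = {x41}.


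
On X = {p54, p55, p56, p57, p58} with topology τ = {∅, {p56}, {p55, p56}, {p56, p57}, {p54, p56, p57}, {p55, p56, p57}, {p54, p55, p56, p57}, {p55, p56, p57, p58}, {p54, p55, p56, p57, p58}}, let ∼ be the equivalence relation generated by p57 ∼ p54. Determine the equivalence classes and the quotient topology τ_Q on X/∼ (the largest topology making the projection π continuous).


X/∼ = {[p54=p57], [p55], [p56], [p58]}; |τ_Q| = 6.

Equivalence classes: [p54=p57], [p55], [p56], [p58].
Quotient map π: X → X/∼ sends p54 ↦ [p54=p57], p55 ↦ [p55], p56 ↦ [p56], p57 ↦ [p54=p57], p58 ↦ [p58].
For each subset V ⊆ X/∼, compute π^{-1}(V) ⊆ X and check whether π^{-1}(V) ∈ τ. V is open in τ_Q iff π^{-1}(V) ∈ τ.
  V = {}: π^{-1}(V) = ∅ ∈ τ ✓.
  V = {[p54=p57]}: π^{-1}(V) = {p54, p57} ∉ τ ✗.
  V = {[p55]}: π^{-1}(V) = {p55} ∉ τ ✗.
  V = {[p54=p57], [p55]}: π^{-1}(V) = {p54, p55, p57} ∉ τ ✗.
  V = {[p56]}: π^{-1}(V) = {p56} ∈ τ ✓.
  V = {[p54=p57], [p56]}: π^{-1}(V) = {p54, p56, p57} ∈ τ ✓.
  V = {[p55], [p56]}: π^{-1}(V) = {p55, p56} ∈ τ ✓.
  V = {[p54=p57], [p55], [p56]}: π^{-1}(V) = {p54, p55, p56, p57} ∈ τ ✓.
  V = {[p58]}: π^{-1}(V) = {p58} ∉ τ ✗.
  V = {[p54=p57], [p58]}: π^{-1}(V) = {p54, p57, p58} ∉ τ ✗.
  V = {[p55], [p58]}: π^{-1}(V) = {p55, p58} ∉ τ ✗.
  V = {[p54=p57], [p55], [p58]}: π^{-1}(V) = {p54, p55, p57, p58} ∉ τ ✗.
  V = {[p56], [p58]}: π^{-1}(V) = {p56, p58} ∉ τ ✗.
  V = {[p54=p57], [p56], [p58]}: π^{-1}(V) = {p54, p56, p57, p58} ∉ τ ✗.
  V = {[p55], [p56], [p58]}: π^{-1}(V) = {p55, p56, p58} ∉ τ ✗.
  V = {[p54=p57], [p55], [p56], [p58]}: π^{-1}(V) = {p54, p55, p56, p57, p58} ∈ τ ✓.
Open sets in the quotient: τ_Q = {{}, {[p56]}, {[p54=p57], [p56]}, {[p55], [p56]}, {[p54=p57], [p55], [p56]}, {[p54=p57], [p55], [p56], [p58]}} (6 elements).


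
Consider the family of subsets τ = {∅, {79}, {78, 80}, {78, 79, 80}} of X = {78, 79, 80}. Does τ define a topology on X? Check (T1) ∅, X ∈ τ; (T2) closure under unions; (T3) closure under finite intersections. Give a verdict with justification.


τ IS a topology on X.

Axiom (T1): ∅ ∈ τ? Yes; X ∈ τ? Yes.
Axiom (T2/T3): check pairwise unions and intersections of members of τ.
All pairwise intersections and unions checked — each lies in τ. Therefore τ satisfies (T1), (T2), (T3): it IS a topology on X.


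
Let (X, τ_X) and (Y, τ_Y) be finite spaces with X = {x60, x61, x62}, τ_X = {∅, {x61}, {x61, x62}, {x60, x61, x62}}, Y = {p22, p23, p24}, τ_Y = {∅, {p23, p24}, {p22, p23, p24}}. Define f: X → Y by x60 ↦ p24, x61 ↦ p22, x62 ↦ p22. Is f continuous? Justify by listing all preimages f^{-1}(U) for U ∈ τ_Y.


f is NOT continuous.

Compute f^{-1}(U) for each U ∈ τ_Y:
  U = ∅: f^{-1}(U) = ∅ ∈ τ_X ✓.
  U = {p23, p24}: f^{-1}(U) = {x60} ∉ τ_X ✗.
  U = {p22, p23, p24}: f^{-1}(U) = {x60, x61, x62} ∈ τ_X ✓.
Found U = {p23, p24} with f^{-1}(U) = {x60} not in τ_X. Therefore f is NOT continuous.


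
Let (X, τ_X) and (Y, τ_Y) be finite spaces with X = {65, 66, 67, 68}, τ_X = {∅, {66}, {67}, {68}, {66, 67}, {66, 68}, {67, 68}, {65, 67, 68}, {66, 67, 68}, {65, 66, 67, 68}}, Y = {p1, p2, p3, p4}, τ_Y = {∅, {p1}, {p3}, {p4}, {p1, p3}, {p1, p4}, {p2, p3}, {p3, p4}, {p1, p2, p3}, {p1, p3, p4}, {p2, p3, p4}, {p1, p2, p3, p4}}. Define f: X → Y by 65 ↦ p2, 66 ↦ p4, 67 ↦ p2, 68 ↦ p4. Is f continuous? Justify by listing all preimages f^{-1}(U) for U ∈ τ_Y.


f is NOT continuous.

Compute f^{-1}(U) for each U ∈ τ_Y:
  U = ∅: f^{-1}(U) = ∅ ∈ τ_X ✓.
  U = {p1}: f^{-1}(U) = ∅ ∈ τ_X ✓.
  U = {p3}: f^{-1}(U) = ∅ ∈ τ_X ✓.
  U = {p4}: f^{-1}(U) = {66, 68} ∈ τ_X ✓.
  U = {p1, p3}: f^{-1}(U) = ∅ ∈ τ_X ✓.
  U = {p1, p4}: f^{-1}(U) = {66, 68} ∈ τ_X ✓.
  U = {p2, p3}: f^{-1}(U) = {65, 67} ∉ τ_X ✗.
  U = {p3, p4}: f^{-1}(U) = {66, 68} ∈ τ_X ✓.
  U = {p1, p2, p3}: f^{-1}(U) = {65, 67} ∉ τ_X ✗.
  U = {p1, p3, p4}: f^{-1}(U) = {66, 68} ∈ τ_X ✓.
  U = {p2, p3, p4}: f^{-1}(U) = {65, 66, 67, 68} ∈ τ_X ✓.
  U = {p1, p2, p3, p4}: f^{-1}(U) = {65, 66, 67, 68} ∈ τ_X ✓.
Found U = {p2, p3} with f^{-1}(U) = {65, 67} not in τ_X. Therefore f is NOT continuous.


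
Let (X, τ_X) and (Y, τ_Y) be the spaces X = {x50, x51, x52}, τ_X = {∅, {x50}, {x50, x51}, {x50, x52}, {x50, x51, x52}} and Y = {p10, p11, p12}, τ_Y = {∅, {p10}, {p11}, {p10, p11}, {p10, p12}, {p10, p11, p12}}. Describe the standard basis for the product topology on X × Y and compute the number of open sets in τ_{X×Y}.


Basis B = {∅ × ∅, {x50} × {p10}, {x50} × {p11}, {x50} × {p10, p11}, {x50} × {p10, p12}, {x50, x51} × {p10}, {x50, x52} × {p10}, {x50, x51} × {p11}, {x50, x52} × {p11}, {x50} × {p10, p11, p12}, {x50, x51, x52} × {p10}, {x50, x51, x52} × {p11}, {x50, x51} × {p10, p11}, {x50, x52} × {p10, p11}, {x50, x51} × {p10, p12}, {x50, x52} × {p10, p12}, {x50, x51} × {p10, p11, p12}, {x50, x52} × {p10, p11, p12}, {x50, x51, x52} × {p10, p11}, {x50, x51, x52} × {p10, p12}, {x50, x51, x52} × {p10, p11, p12}}; |τ_{X×Y}| = 70.

Enumerate products U × V with U ∈ τ_X, V ∈ τ_Y (deduplicated):
  ∅ × ∅ = {} (∅)
  {x50} × {p10} = {(x50,p10)}
  {x50} × {p11} = {(x50,p11)}
  {x50} × {p10, p11} = {(x50,p10), (x50,p11)}
  {x50} × {p10, p12} = {(x50,p10), (x50,p12)}
  {x50, x51} × {p10} = {(x50,p10), (x51,p10)}
  {x50, x52} × {p10} = {(x50,p10), (x52,p10)}
  {x50, x51} × {p11} = {(x50,p11), (x51,p11)}
  {x50, x52} × {p11} = {(x50,p11), (x52,p11)}
  {x50} × {p10, p11, p12} = {(x50,p10), (x50,p11), (x50,p12)}
  {x50, x51, x52} × {p10} = {(x50,p10), (x51,p10), (x52,p10)}
  {x50, x51, x52} × {p11} = {(x50,p11), (x51,p11), (x52,p11)}
  {x50, x51} × {p10, p11} = {(x50,p10), (x50,p11), (x51,p10), (x51,p11)}
  {x50, x52} × {p10, p11} = {(x50,p10), (x50,p11), (x52,p10), (x52,p11)}
  {x50, x51} × {p10, p12} = {(x50,p10), (x50,p12), (x51,p10), (x51,p12)}
  {x50, x52} × {p10, p12} = {(x50,p10), (x50,p12), (x52,p10), (x52,p12)}
  {x50, x51} × {p10, p11, p12} = {(x50,p10), (x50,p11), (x50,p12), (x51,p10), (x51,p11), (x51,p12)}
  {x50, x52} × {p10, p11, p12} = {(x50,p10), (x50,p11), (x50,p12), (x52,p10), (x52,p11), (x52,p12)}
  {x50, x51, x52} × {p10, p11} = {(x50,p10), (x50,p11), (x51,p10), (x51,p11), (x52,p10), (x52,p11)}
  {x50, x51, x52} × {p10, p12} = {(x50,p10), (x50,p12), (x51,p10), (x51,p12), (x52,p10), (x52,p12)}
  {x50, x51, x52} × {p10, p11, p12} = {(x50,p10), (x50,p11), (x50,p12), (x51,p10), (x51,p11), (x51,p12), (x52,p10), (x52,p11), (x52,p12)}
These 21 distinct sets form the basis B.
Close under arbitrary unions to get τ_{X×Y}; counting gives |τ_{X×Y}| = 70.


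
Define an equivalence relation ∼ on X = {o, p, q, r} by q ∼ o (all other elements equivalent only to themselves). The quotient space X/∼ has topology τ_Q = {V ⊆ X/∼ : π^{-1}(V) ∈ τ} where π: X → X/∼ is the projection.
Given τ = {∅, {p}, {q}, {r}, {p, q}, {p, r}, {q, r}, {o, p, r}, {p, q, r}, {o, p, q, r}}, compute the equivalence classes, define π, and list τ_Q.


X/∼ = {[o=q], [p], [r]}; |τ_Q| = 5.

Equivalence classes: [o=q], [p], [r].
Quotient map π: X → X/∼ sends o ↦ [o=q], p ↦ [p], q ↦ [o=q], r ↦ [r].
For each subset V ⊆ X/∼, compute π^{-1}(V) ⊆ X and check whether π^{-1}(V) ∈ τ. V is open in τ_Q iff π^{-1}(V) ∈ τ.
  V = {}: π^{-1}(V) = ∅ ∈ τ ✓.
  V = {[o=q]}: π^{-1}(V) = {o, q} ∉ τ ✗.
  V = {[p]}: π^{-1}(V) = {p} ∈ τ ✓.
  V = {[o=q], [p]}: π^{-1}(V) = {o, p, q} ∉ τ ✗.
  V = {[r]}: π^{-1}(V) = {r} ∈ τ ✓.
  V = {[o=q], [r]}: π^{-1}(V) = {o, q, r} ∉ τ ✗.
  V = {[p], [r]}: π^{-1}(V) = {p, r} ∈ τ ✓.
  V = {[o=q], [p], [r]}: π^{-1}(V) = {o, p, q, r} ∈ τ ✓.
Open sets in the quotient: τ_Q = {{}, {[p]}, {[r]}, {[p], [r]}, {[o=q], [p], [r]}} (5 elements).


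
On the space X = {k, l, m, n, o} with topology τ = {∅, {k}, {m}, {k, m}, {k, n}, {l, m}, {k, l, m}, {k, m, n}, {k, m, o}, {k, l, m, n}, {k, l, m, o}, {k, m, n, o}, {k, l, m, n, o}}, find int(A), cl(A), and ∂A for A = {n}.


int(A) = ∅, cl(A) = {n}, ∂A = {n}.

Closed sets in (X, τ) are complements of opens:
  closed(X, τ) = {∅, {l}, {n}, {o}, {l, n}, {l, o}, {n, o}, {k, n, o}, {l, m, o}, {l, n, o}, {k, l, n, o}, {l, m, n, o}, {k, l, m, n, o}}.
int(A) = ⋃ {U ∈ τ : U ⊆ A}. Opens contained in A: ∅.
Taking the union of these: int(A) = ∅.
cl(A) = ⋂ {C closed : A ⊆ C}. Closed sets containing A: {n}, {l, n}, {n, o}, {k, n, o}, {l, n, o}, {k, l, n, o}, {l, m, n, o}, {k, l, m, n, o}.
Intersecting these: cl(A) = {n}.
∂A = cl(A) ∖ int(A) = {n} ∖ ∅ = {n}.


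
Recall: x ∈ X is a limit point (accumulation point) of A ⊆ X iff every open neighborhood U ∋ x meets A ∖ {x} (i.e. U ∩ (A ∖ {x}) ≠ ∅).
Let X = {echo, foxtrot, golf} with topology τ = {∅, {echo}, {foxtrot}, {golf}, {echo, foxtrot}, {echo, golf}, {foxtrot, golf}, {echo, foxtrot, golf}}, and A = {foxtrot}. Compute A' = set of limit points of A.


A' = ∅

For each x ∈ X, list the open sets U ∈ τ with x ∈ U, then check whether U ∩ (A ∖ {x}) ≠ ∅ for every such U.
  x = echo: open {echo} ∋ x has {echo} ∩ (A ∖ {echo}) = ∅, so x is NOT a limit point.
  x = foxtrot: open {foxtrot} ∋ x has {foxtrot} ∩ (A ∖ {foxtrot}) = ∅, so x is NOT a limit point.
  x = golf: open {golf} ∋ x has {golf} ∩ (A ∖ {golf}) = ∅, so x is NOT a limit point.
Collecting: A' = ∅.


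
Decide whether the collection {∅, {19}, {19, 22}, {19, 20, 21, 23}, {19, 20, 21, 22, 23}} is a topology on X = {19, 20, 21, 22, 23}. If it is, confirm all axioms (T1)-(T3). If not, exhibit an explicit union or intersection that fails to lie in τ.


τ IS a topology on X.

Axiom (T1): ∅ ∈ τ? Yes; X ∈ τ? Yes.
Axiom (T2/T3): check pairwise unions and intersections of members of τ.
All pairwise intersections and unions checked — each lies in τ. Therefore τ satisfies (T1), (T2), (T3): it IS a topology on X.


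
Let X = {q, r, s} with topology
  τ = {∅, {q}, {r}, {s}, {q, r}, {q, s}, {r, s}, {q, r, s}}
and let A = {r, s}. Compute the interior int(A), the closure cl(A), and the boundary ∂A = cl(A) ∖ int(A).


int(A) = {r, s}, cl(A) = {r, s}, ∂A = ∅.

Closed sets in (X, τ) are complements of opens:
  closed(X, τ) = {∅, {q}, {r}, {s}, {q, r}, {q, s}, {r, s}, {q, r, s}}.
int(A) = ⋃ {U ∈ τ : U ⊆ A}. Opens contained in A: ∅, {r}, {s}, {r, s}.
Taking the union of these: int(A) = {r, s}.
cl(A) = ⋂ {C closed : A ⊆ C}. Closed sets containing A: {r, s}, {q, r, s}.
Intersecting these: cl(A) = {r, s}.
∂A = cl(A) ∖ int(A) = {r, s} ∖ {r, s} = ∅.


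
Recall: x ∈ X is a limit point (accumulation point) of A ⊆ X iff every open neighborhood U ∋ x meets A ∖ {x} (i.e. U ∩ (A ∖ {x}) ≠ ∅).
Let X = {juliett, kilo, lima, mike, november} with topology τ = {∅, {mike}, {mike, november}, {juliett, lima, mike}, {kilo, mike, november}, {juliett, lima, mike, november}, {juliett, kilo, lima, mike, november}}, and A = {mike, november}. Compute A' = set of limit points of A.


A' = {juliett, kilo, lima, november}

For each x ∈ X, list the open sets U ∈ τ with x ∈ U, then check whether U ∩ (A ∖ {x}) ≠ ∅ for every such U.
  x = juliett: opens ∋ x are {juliett, lima, mike}, {juliett, lima, mike, november}, {juliett, kilo, lima, mike, november}; each meets A ∖ {juliett}, so x IS a limit point.
  x = kilo: opens ∋ x are {kilo, mike, november}, {juliett, kilo, lima, mike, november}; each meets A ∖ {kilo}, so x IS a limit point.
  x = lima: opens ∋ x are {juliett, lima, mike}, {juliett, lima, mike, november}, {juliett, kilo, lima, mike, november}; each meets A ∖ {lima}, so x IS a limit point.
  x = mike: open {mike} ∋ x has {mike} ∩ (A ∖ {mike}) = ∅, so x is NOT a limit point.
  x = november: opens ∋ x are {mike, november}, {kilo, mike, november}, {juliett, lima, mike, november}, {juliett, kilo, lima, mike, november}; each meets A ∖ {november}, so x IS a limit point.
Collecting: A' = {juliett, kilo, lima, november}.


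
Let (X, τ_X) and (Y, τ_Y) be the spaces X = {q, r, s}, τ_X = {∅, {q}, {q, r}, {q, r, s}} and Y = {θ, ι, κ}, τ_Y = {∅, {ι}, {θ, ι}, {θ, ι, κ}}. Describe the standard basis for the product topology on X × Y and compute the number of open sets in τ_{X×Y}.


Basis B = {∅ × ∅, {q} × {ι}, {q} × {θ, ι}, {q, r} × {ι}, {q} × {θ, ι, κ}, {q, r, s} × {ι}, {q, r} × {θ, ι}, {q, r} × {θ, ι, κ}, {q, r, s} × {θ, ι}, {q, r, s} × {θ, ι, κ}}; |τ_{X×Y}| = 20.

Enumerate products U × V with U ∈ τ_X, V ∈ τ_Y (deduplicated):
  ∅ × ∅ = {} (∅)
  {q} × {ι} = {(q,ι)}
  {q} × {θ, ι} = {(q,θ), (q,ι)}
  {q, r} × {ι} = {(q,ι), (r,ι)}
  {q} × {θ, ι, κ} = {(q,θ), (q,ι), (q,κ)}
  {q, r, s} × {ι} = {(q,ι), (r,ι), (s,ι)}
  {q, r} × {θ, ι} = {(q,θ), (q,ι), (r,θ), (r,ι)}
  {q, r} × {θ, ι, κ} = {(q,θ), (q,ι), (q,κ), (r,θ), (r,ι), (r,κ)}
  {q, r, s} × {θ, ι} = {(q,θ), (q,ι), (r,θ), (r,ι), (s,θ), (s,ι)}
  {q, r, s} × {θ, ι, κ} = {(q,θ), (q,ι), (q,κ), (r,θ), (r,ι), (r,κ), (s,θ), (s,ι), (s,κ)}
These 10 distinct sets form the basis B.
Close under arbitrary unions to get τ_{X×Y}; counting gives |τ_{X×Y}| = 20.


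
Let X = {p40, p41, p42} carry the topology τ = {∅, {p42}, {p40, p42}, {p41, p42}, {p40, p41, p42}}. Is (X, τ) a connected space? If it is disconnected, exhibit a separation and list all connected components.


(X, τ) is connected.

Find clopen sets (U ∈ τ with X ∖ U ∈ τ):
  U = ∅, X ∖ U = {p40, p41, p42} — both open, so U is clopen.
  U = {p40, p41, p42}, X ∖ U = ∅ — both open, so U is clopen.
Only trivial clopens (∅ and X) exist, so (X, τ) is connected.
Compute connected components by grouping points that agree on all clopens:
  component: {p40, p41, p42}


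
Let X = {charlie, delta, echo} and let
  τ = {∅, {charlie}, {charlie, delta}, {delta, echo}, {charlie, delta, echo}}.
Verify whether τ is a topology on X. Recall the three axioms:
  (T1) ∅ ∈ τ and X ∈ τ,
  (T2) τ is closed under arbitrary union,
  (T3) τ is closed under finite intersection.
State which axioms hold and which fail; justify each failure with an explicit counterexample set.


τ is NOT a topology on X.

Axiom (T1): ∅ ∈ τ? Yes; X ∈ τ? Yes.
Axiom (T2/T3): check pairwise unions and intersections of members of τ.
Counterexample for (T3): {charlie, delta} ∩ {delta, echo} = {delta} ∉ τ. Therefore τ is NOT a topology.


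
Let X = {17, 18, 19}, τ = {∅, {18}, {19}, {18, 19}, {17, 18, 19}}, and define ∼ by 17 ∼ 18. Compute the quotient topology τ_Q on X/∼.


X/∼ = {[17=18], [19]}; |τ_Q| = 3.

Equivalence classes: [17=18], [19].
Quotient map π: X → X/∼ sends 17 ↦ [17=18], 18 ↦ [17=18], 19 ↦ [19].
For each subset V ⊆ X/∼, compute π^{-1}(V) ⊆ X and check whether π^{-1}(V) ∈ τ. V is open in τ_Q iff π^{-1}(V) ∈ τ.
  V = {}: π^{-1}(V) = ∅ ∈ τ ✓.
  V = {[17=18]}: π^{-1}(V) = {17, 18} ∉ τ ✗.
  V = {[19]}: π^{-1}(V) = {19} ∈ τ ✓.
  V = {[17=18], [19]}: π^{-1}(V) = {17, 18, 19} ∈ τ ✓.
Open sets in the quotient: τ_Q = {{}, {[19]}, {[17=18], [19]}} (3 elements).


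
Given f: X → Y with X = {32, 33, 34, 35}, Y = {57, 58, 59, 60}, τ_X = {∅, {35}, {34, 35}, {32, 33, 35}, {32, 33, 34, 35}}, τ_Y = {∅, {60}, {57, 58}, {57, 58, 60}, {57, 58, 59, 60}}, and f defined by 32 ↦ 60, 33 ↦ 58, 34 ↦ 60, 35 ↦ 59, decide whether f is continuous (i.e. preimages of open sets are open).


f is NOT continuous.

Compute f^{-1}(U) for each U ∈ τ_Y:
  U = ∅: f^{-1}(U) = ∅ ∈ τ_X ✓.
  U = {60}: f^{-1}(U) = {32, 34} ∉ τ_X ✗.
  U = {57, 58}: f^{-1}(U) = {33} ∉ τ_X ✗.
  U = {57, 58, 60}: f^{-1}(U) = {32, 33, 34} ∉ τ_X ✗.
  U = {57, 58, 59, 60}: f^{-1}(U) = {32, 33, 34, 35} ∈ τ_X ✓.
Found U = {60} with f^{-1}(U) = {32, 34} not in τ_X. Therefore f is NOT continuous.


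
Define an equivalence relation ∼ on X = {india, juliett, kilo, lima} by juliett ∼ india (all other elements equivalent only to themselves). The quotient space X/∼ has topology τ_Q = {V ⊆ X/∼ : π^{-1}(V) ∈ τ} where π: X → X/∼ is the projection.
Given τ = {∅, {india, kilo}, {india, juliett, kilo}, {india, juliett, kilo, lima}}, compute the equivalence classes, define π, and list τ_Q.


X/∼ = {[india=juliett], [kilo], [lima]}; |τ_Q| = 3.

Equivalence classes: [india=juliett], [kilo], [lima].
Quotient map π: X → X/∼ sends india ↦ [india=juliett], juliett ↦ [india=juliett], kilo ↦ [kilo], lima ↦ [lima].
For each subset V ⊆ X/∼, compute π^{-1}(V) ⊆ X and check whether π^{-1}(V) ∈ τ. V is open in τ_Q iff π^{-1}(V) ∈ τ.
  V = {}: π^{-1}(V) = ∅ ∈ τ ✓.
  V = {[india=juliett]}: π^{-1}(V) = {india, juliett} ∉ τ ✗.
  V = {[kilo]}: π^{-1}(V) = {kilo} ∉ τ ✗.
  V = {[india=juliett], [kilo]}: π^{-1}(V) = {india, juliett, kilo} ∈ τ ✓.
  V = {[lima]}: π^{-1}(V) = {lima} ∉ τ ✗.
  V = {[india=juliett], [lima]}: π^{-1}(V) = {india, juliett, lima} ∉ τ ✗.
  V = {[kilo], [lima]}: π^{-1}(V) = {kilo, lima} ∉ τ ✗.
  V = {[india=juliett], [kilo], [lima]}: π^{-1}(V) = {india, juliett, kilo, lima} ∈ τ ✓.
Open sets in the quotient: τ_Q = {{}, {[india=juliett], [kilo]}, {[india=juliett], [kilo], [lima]}} (3 elements).


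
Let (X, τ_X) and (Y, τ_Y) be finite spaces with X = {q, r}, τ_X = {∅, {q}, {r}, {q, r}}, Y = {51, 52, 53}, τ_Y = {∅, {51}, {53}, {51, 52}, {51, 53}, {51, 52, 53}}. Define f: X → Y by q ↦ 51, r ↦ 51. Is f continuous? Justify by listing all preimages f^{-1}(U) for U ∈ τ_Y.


f IS continuous.

Compute f^{-1}(U) for each U ∈ τ_Y:
  U = ∅: f^{-1}(U) = ∅ ∈ τ_X ✓.
  U = {51}: f^{-1}(U) = {q, r} ∈ τ_X ✓.
  U = {53}: f^{-1}(U) = ∅ ∈ τ_X ✓.
  U = {51, 52}: f^{-1}(U) = {q, r} ∈ τ_X ✓.
  U = {51, 53}: f^{-1}(U) = {q, r} ∈ τ_X ✓.
  U = {51, 52, 53}: f^{-1}(U) = {q, r} ∈ τ_X ✓.
Every preimage lies in τ_X, so f IS continuous.


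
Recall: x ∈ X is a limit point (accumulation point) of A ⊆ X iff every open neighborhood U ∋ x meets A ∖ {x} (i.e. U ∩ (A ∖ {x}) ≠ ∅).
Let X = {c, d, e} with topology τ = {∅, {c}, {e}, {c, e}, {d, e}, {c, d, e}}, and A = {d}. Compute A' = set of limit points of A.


A' = ∅

For each x ∈ X, list the open sets U ∈ τ with x ∈ U, then check whether U ∩ (A ∖ {x}) ≠ ∅ for every such U.
  x = c: open {c} ∋ x has {c} ∩ (A ∖ {c}) = ∅, so x is NOT a limit point.
  x = d: open {d, e} ∋ x has {d, e} ∩ (A ∖ {d}) = ∅, so x is NOT a limit point.
  x = e: open {e} ∋ x has {e} ∩ (A ∖ {e}) = ∅, so x is NOT a limit point.
Collecting: A' = ∅.


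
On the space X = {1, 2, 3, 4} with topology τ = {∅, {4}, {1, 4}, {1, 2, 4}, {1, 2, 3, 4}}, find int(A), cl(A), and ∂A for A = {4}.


int(A) = {4}, cl(A) = {1, 2, 3, 4}, ∂A = {1, 2, 3}.

Closed sets in (X, τ) are complements of opens:
  closed(X, τ) = {∅, {3}, {2, 3}, {1, 2, 3}, {1, 2, 3, 4}}.
int(A) = ⋃ {U ∈ τ : U ⊆ A}. Opens contained in A: ∅, {4}.
Taking the union of these: int(A) = {4}.
cl(A) = ⋂ {C closed : A ⊆ C}. Closed sets containing A: {1, 2, 3, 4}.
Intersecting these: cl(A) = {1, 2, 3, 4}.
∂A = cl(A) ∖ int(A) = {1, 2, 3, 4} ∖ {4} = {1, 2, 3}.


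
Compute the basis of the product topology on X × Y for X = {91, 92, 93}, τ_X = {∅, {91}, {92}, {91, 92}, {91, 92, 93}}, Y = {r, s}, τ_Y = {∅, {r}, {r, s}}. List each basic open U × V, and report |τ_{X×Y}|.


Basis B = {∅ × ∅, {91} × {r}, {92} × {r}, {91} × {r, s}, {91, 92} × {r}, {92} × {r, s}, {91, 92, 93} × {r}, {91, 92} × {r, s}, {91, 92, 93} × {r, s}}; |τ_{X×Y}| = 14.

Enumerate products U × V with U ∈ τ_X, V ∈ τ_Y (deduplicated):
  ∅ × ∅ = {} (∅)
  {91} × {r} = {(91,r)}
  {92} × {r} = {(92,r)}
  {91} × {r, s} = {(91,r), (91,s)}
  {91, 92} × {r} = {(91,r), (92,r)}
  {92} × {r, s} = {(92,r), (92,s)}
  {91, 92, 93} × {r} = {(91,r), (92,r), (93,r)}
  {91, 92} × {r, s} = {(91,r), (91,s), (92,r), (92,s)}
  {91, 92, 93} × {r, s} = {(91,r), (91,s), (92,r), (92,s), (93,r), (93,s)}
These 9 distinct sets form the basis B.
Close under arbitrary unions to get τ_{X×Y}; counting gives |τ_{X×Y}| = 14.


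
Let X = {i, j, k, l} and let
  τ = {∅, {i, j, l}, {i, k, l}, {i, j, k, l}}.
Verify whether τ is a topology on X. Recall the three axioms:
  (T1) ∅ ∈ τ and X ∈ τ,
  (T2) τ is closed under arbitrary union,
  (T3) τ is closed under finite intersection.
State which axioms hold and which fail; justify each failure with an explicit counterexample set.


τ is NOT a topology on X.

Axiom (T1): ∅ ∈ τ? Yes; X ∈ τ? Yes.
Axiom (T2/T3): check pairwise unions and intersections of members of τ.
Counterexample for (T3): {i, j, l} ∩ {i, k, l} = {i, l} ∉ τ. Therefore τ is NOT a topology.


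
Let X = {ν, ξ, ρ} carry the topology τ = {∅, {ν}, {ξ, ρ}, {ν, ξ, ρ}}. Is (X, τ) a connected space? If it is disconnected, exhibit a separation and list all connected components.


(X, τ) is disconnected; components = [{ν}, {ξ, ρ}].

Find clopen sets (U ∈ τ with X ∖ U ∈ τ):
  U = ∅, X ∖ U = {ν, ξ, ρ} — both open, so U is clopen.
  U = {ν}, X ∖ U = {ξ, ρ} — both open, so U is clopen.
  U = {ξ, ρ}, X ∖ U = {ν} — both open, so U is clopen.
  U = {ν, ξ, ρ}, X ∖ U = ∅ — both open, so U is clopen.
Nontrivial clopen(s) exist: e.g. {ξ, ρ}. So (X, τ) is disconnected.
Compute connected components by grouping points that agree on all clopens:
  component: {ν}
  component: {ξ, ρ}


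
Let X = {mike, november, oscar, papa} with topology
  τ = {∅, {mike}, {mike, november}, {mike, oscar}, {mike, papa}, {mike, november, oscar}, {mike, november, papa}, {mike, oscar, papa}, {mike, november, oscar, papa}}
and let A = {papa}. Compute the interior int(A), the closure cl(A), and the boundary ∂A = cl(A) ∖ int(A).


int(A) = ∅, cl(A) = {papa}, ∂A = {papa}.

Closed sets in (X, τ) are complements of opens:
  closed(X, τ) = {∅, {november}, {oscar}, {papa}, {november, oscar}, {november, papa}, {oscar, papa}, {november, oscar, papa}, {mike, november, oscar, papa}}.
int(A) = ⋃ {U ∈ τ : U ⊆ A}. Opens contained in A: ∅.
Taking the union of these: int(A) = ∅.
cl(A) = ⋂ {C closed : A ⊆ C}. Closed sets containing A: {papa}, {november, papa}, {oscar, papa}, {november, oscar, papa}, {mike, november, oscar, papa}.
Intersecting these: cl(A) = {papa}.
∂A = cl(A) ∖ int(A) = {papa} ∖ ∅ = {papa}.


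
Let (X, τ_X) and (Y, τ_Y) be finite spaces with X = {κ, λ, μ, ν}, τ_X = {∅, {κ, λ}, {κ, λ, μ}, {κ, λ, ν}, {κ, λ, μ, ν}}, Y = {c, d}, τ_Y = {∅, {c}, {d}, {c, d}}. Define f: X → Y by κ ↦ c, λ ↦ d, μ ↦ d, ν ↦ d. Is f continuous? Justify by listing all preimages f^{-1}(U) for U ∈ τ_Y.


f is NOT continuous.

Compute f^{-1}(U) for each U ∈ τ_Y:
  U = ∅: f^{-1}(U) = ∅ ∈ τ_X ✓.
  U = {c}: f^{-1}(U) = {κ} ∉ τ_X ✗.
  U = {d}: f^{-1}(U) = {λ, μ, ν} ∉ τ_X ✗.
  U = {c, d}: f^{-1}(U) = {κ, λ, μ, ν} ∈ τ_X ✓.
Found U = {c} with f^{-1}(U) = {κ} not in τ_X. Therefore f is NOT continuous.


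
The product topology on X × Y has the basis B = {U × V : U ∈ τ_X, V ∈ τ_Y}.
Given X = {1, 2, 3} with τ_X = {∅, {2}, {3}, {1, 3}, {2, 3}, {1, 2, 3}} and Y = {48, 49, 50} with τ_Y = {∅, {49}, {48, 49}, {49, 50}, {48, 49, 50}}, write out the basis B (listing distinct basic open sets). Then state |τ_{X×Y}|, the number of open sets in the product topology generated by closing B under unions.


Basis B = {∅ × ∅, {2} × {49}, {3} × {49}, {1, 3} × {49}, {2} × {48, 49}, {2} × {49, 50}, {2, 3} × {49}, {3} × {48, 49}, {3} × {49, 50}, {1, 2, 3} × {49}, {2} × {48, 49, 50}, {3} × {48, 49, 50}, {1, 3} × {48, 49}, {1, 3} × {49, 50}, {2, 3} × {48, 49}, {2, 3} × {49, 50}, {1, 3} × {48, 49, 50}, {1, 2, 3} × {48, 49}, {1, 2, 3} × {49, 50}, {2, 3} × {48, 49, 50}, {1, 2, 3} × {48, 49, 50}}; |τ_{X×Y}| = 70.

Enumerate products U × V with U ∈ τ_X, V ∈ τ_Y (deduplicated):
  ∅ × ∅ = {} (∅)
  {2} × {49} = {(2,49)}
  {3} × {49} = {(3,49)}
  {1, 3} × {49} = {(1,49), (3,49)}
  {2} × {48, 49} = {(2,48), (2,49)}
  {2} × {49, 50} = {(2,49), (2,50)}
  {2, 3} × {49} = {(2,49), (3,49)}
  {3} × {48, 49} = {(3,48), (3,49)}
  {3} × {49, 50} = {(3,49), (3,50)}
  {1, 2, 3} × {49} = {(1,49), (2,49), (3,49)}
  {2} × {48, 49, 50} = {(2,48), (2,49), (2,50)}
  {3} × {48, 49, 50} = {(3,48), (3,49), (3,50)}
  {1, 3} × {48, 49} = {(1,48), (1,49), (3,48), (3,49)}
  {1, 3} × {49, 50} = {(1,49), (1,50), (3,49), (3,50)}
  {2, 3} × {48, 49} = {(2,48), (2,49), (3,48), (3,49)}
  {2, 3} × {49, 50} = {(2,49), (2,50), (3,49), (3,50)}
  {1, 3} × {48, 49, 50} = {(1,48), (1,49), (1,50), (3,48), (3,49), (3,50)}
  {1, 2, 3} × {48, 49} = {(1,48), (1,49), (2,48), (2,49), (3,48), (3,49)}
  {1, 2, 3} × {49, 50} = {(1,49), (1,50), (2,49), (2,50), (3,49), (3,50)}
  {2, 3} × {48, 49, 50} = {(2,48), (2,49), (2,50), (3,48), (3,49), (3,50)}
  {1, 2, 3} × {48, 49, 50} = {(1,48), (1,49), (1,50), (2,48), (2,49), (2,50), (3,48), (3,49), (3,50)}
These 21 distinct sets form the basis B.
Close under arbitrary unions to get τ_{X×Y}; counting gives |τ_{X×Y}| = 70.


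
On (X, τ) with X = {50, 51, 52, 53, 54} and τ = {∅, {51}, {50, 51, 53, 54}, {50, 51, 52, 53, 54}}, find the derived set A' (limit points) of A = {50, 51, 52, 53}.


A' = {50, 52, 53, 54}

For each x ∈ X, list the open sets U ∈ τ with x ∈ U, then check whether U ∩ (A ∖ {x}) ≠ ∅ for every such U.
  x = 50: opens ∋ x are {50, 51, 53, 54}, {50, 51, 52, 53, 54}; each meets A ∖ {50}, so x IS a limit point.
  x = 51: open {51} ∋ x has {51} ∩ (A ∖ {51}) = ∅, so x is NOT a limit point.
  x = 52: opens ∋ x are {50, 51, 52, 53, 54}; each meets A ∖ {52}, so x IS a limit point.
  x = 53: opens ∋ x are {50, 51, 53, 54}, {50, 51, 52, 53, 54}; each meets A ∖ {53}, so x IS a limit point.
  x = 54: opens ∋ x are {50, 51, 53, 54}, {50, 51, 52, 53, 54}; each meets A ∖ {54}, so x IS a limit point.
Collecting: A' = {50, 52, 53, 54}.


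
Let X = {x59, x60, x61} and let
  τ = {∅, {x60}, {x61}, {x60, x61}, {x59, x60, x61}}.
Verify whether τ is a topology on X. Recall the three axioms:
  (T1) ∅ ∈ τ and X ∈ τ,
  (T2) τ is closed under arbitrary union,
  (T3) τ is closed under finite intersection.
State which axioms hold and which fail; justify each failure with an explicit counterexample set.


τ IS a topology on X.

Axiom (T1): ∅ ∈ τ? Yes; X ∈ τ? Yes.
Axiom (T2/T3): check pairwise unions and intersections of members of τ.
All pairwise intersections and unions checked — each lies in τ. Therefore τ satisfies (T1), (T2), (T3): it IS a topology on X.


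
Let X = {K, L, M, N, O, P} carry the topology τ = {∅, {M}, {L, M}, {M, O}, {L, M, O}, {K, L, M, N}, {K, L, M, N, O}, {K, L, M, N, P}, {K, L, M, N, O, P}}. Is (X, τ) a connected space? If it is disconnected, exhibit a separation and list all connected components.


(X, τ) is connected.

Find clopen sets (U ∈ τ with X ∖ U ∈ τ):
  U = ∅, X ∖ U = {K, L, M, N, O, P} — both open, so U is clopen.
  U = {K, L, M, N, O, P}, X ∖ U = ∅ — both open, so U is clopen.
Only trivial clopens (∅ and X) exist, so (X, τ) is connected.
Compute connected components by grouping points that agree on all clopens:
  component: {K, L, M, N, O, P}


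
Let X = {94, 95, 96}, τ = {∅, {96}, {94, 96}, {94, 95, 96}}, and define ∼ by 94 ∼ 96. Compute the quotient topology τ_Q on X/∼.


X/∼ = {[94=96], [95]}; |τ_Q| = 3.

Equivalence classes: [94=96], [95].
Quotient map π: X → X/∼ sends 94 ↦ [94=96], 95 ↦ [95], 96 ↦ [94=96].
For each subset V ⊆ X/∼, compute π^{-1}(V) ⊆ X and check whether π^{-1}(V) ∈ τ. V is open in τ_Q iff π^{-1}(V) ∈ τ.
  V = {}: π^{-1}(V) = ∅ ∈ τ ✓.
  V = {[94=96]}: π^{-1}(V) = {94, 96} ∈ τ ✓.
  V = {[95]}: π^{-1}(V) = {95} ∉ τ ✗.
  V = {[94=96], [95]}: π^{-1}(V) = {94, 95, 96} ∈ τ ✓.
Open sets in the quotient: τ_Q = {{}, {[94=96]}, {[94=96], [95]}} (3 elements).


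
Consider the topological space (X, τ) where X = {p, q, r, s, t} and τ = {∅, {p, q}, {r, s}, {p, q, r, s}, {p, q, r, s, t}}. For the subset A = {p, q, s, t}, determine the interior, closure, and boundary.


int(A) = {p, q}, cl(A) = {p, q, r, s, t}, ∂A = {r, s, t}.

Closed sets in (X, τ) are complements of opens:
  closed(X, τ) = {∅, {t}, {p, q, t}, {r, s, t}, {p, q, r, s, t}}.
int(A) = ⋃ {U ∈ τ : U ⊆ A}. Opens contained in A: ∅, {p, q}.
Taking the union of these: int(A) = {p, q}.
cl(A) = ⋂ {C closed : A ⊆ C}. Closed sets containing A: {p, q, r, s, t}.
Intersecting these: cl(A) = {p, q, r, s, t}.
∂A = cl(A) ∖ int(A) = {p, q, r, s, t} ∖ {p, q} = {r, s, t}.


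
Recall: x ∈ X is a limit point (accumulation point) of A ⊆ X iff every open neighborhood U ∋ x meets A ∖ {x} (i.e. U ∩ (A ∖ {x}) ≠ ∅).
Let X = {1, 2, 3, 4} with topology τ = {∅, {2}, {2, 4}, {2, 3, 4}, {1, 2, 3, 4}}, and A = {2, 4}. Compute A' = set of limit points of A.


A' = {1, 3, 4}

For each x ∈ X, list the open sets U ∈ τ with x ∈ U, then check whether U ∩ (A ∖ {x}) ≠ ∅ for every such U.
  x = 1: opens ∋ x are {1, 2, 3, 4}; each meets A ∖ {1}, so x IS a limit point.
  x = 2: open {2} ∋ x has {2} ∩ (A ∖ {2}) = ∅, so x is NOT a limit point.
  x = 3: opens ∋ x are {2, 3, 4}, {1, 2, 3, 4}; each meets A ∖ {3}, so x IS a limit point.
  x = 4: opens ∋ x are {2, 4}, {2, 3, 4}, {1, 2, 3, 4}; each meets A ∖ {4}, so x IS a limit point.
Collecting: A' = {1, 3, 4}.


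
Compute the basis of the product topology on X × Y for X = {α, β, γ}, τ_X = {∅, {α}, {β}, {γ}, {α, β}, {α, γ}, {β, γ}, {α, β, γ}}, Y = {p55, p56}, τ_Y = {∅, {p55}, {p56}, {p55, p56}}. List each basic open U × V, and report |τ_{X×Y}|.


Basis B = {∅ × ∅, {α} × {p55}, {α} × {p56}, {β} × {p55}, {β} × {p56}, {γ} × {p55}, {γ} × {p56}, {α} × {p55, p56}, {α, β} × {p55}, {α, γ} × {p55}, {α, β} × {p56}, {α, γ} × {p56}, {β} × {p55, p56}, {β, γ} × {p55}, {β, γ} × {p56}, {γ} × {p55, p56}, {α, β, γ} × {p55}, {α, β, γ} × {p56}, {α, β} × {p55, p56}, {α, γ} × {p55, p56}, {β, γ} × {p55, p56}, {α, β, γ} × {p55, p56}}; |τ_{X×Y}| = 64.

Enumerate products U × V with U ∈ τ_X, V ∈ τ_Y (deduplicated):
  ∅ × ∅ = {} (∅)
  {α} × {p55} = {(α,p55)}
  {α} × {p56} = {(α,p56)}
  {β} × {p55} = {(β,p55)}
  {β} × {p56} = {(β,p56)}
  {γ} × {p55} = {(γ,p55)}
  {γ} × {p56} = {(γ,p56)}
  {α} × {p55, p56} = {(α,p55), (α,p56)}
  {α, β} × {p55} = {(α,p55), (β,p55)}
  {α, γ} × {p55} = {(α,p55), (γ,p55)}
  {α, β} × {p56} = {(α,p56), (β,p56)}
  {α, γ} × {p56} = {(α,p56), (γ,p56)}
  {β} × {p55, p56} = {(β,p55), (β,p56)}
  {β, γ} × {p55} = {(β,p55), (γ,p55)}
  {β, γ} × {p56} = {(β,p56), (γ,p56)}
  {γ} × {p55, p56} = {(γ,p55), (γ,p56)}
  {α, β, γ} × {p55} = {(α,p55), (β,p55), (γ,p55)}
  {α, β, γ} × {p56} = {(α,p56), (β,p56), (γ,p56)}
  {α, β} × {p55, p56} = {(α,p55), (α,p56), (β,p55), (β,p56)}
  {α, γ} × {p55, p56} = {(α,p55), (α,p56), (γ,p55), (γ,p56)}
  {β, γ} × {p55, p56} = {(β,p55), (β,p56), (γ,p55), (γ,p56)}
  {α, β, γ} × {p55, p56} = {(α,p55), (α,p56), (β,p55), (β,p56), (γ,p55), (γ,p56)}
These 22 distinct sets form the basis B.
Close under arbitrary unions to get τ_{X×Y}; counting gives |τ_{X×Y}| = 64.


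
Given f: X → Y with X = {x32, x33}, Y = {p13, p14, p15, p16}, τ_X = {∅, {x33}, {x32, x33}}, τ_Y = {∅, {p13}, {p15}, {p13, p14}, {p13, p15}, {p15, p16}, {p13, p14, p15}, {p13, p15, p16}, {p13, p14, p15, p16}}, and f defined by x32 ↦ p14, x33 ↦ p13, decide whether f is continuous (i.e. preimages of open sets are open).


f IS continuous.

Compute f^{-1}(U) for each U ∈ τ_Y:
  U = ∅: f^{-1}(U) = ∅ ∈ τ_X ✓.
  U = {p13}: f^{-1}(U) = {x33} ∈ τ_X ✓.
  U = {p15}: f^{-1}(U) = ∅ ∈ τ_X ✓.
  U = {p13, p14}: f^{-1}(U) = {x32, x33} ∈ τ_X ✓.
  U = {p13, p15}: f^{-1}(U) = {x33} ∈ τ_X ✓.
  U = {p15, p16}: f^{-1}(U) = ∅ ∈ τ_X ✓.
  U = {p13, p14, p15}: f^{-1}(U) = {x32, x33} ∈ τ_X ✓.
  U = {p13, p15, p16}: f^{-1}(U) = {x33} ∈ τ_X ✓.
  U = {p13, p14, p15, p16}: f^{-1}(U) = {x32, x33} ∈ τ_X ✓.
Every preimage lies in τ_X, so f IS continuous.


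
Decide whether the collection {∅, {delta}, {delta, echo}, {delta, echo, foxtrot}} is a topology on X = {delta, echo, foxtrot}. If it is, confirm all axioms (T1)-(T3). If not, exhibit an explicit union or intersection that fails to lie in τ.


τ IS a topology on X.

Axiom (T1): ∅ ∈ τ? Yes; X ∈ τ? Yes.
Axiom (T2/T3): check pairwise unions and intersections of members of τ.
All pairwise intersections and unions checked — each lies in τ. Therefore τ satisfies (T1), (T2), (T3): it IS a topology on X.


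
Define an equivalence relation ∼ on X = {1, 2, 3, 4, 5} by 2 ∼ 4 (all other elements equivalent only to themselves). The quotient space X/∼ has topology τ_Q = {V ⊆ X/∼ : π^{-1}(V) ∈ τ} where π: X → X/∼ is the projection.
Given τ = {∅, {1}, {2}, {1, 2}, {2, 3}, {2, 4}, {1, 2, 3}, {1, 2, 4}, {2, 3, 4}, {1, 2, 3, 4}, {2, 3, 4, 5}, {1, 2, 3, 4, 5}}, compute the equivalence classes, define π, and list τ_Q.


X/∼ = {[1], [2=4], [3], [5]}; |τ_Q| = 8.

Equivalence classes: [1], [2=4], [3], [5].
Quotient map π: X → X/∼ sends 1 ↦ [1], 2 ↦ [2=4], 3 ↦ [3], 4 ↦ [2=4], 5 ↦ [5].
For each subset V ⊆ X/∼, compute π^{-1}(V) ⊆ X and check whether π^{-1}(V) ∈ τ. V is open in τ_Q iff π^{-1}(V) ∈ τ.
  V = {}: π^{-1}(V) = ∅ ∈ τ ✓.
  V = {[1]}: π^{-1}(V) = {1} ∈ τ ✓.
  V = {[2=4]}: π^{-1}(V) = {2, 4} ∈ τ ✓.
  V = {[1], [2=4]}: π^{-1}(V) = {1, 2, 4} ∈ τ ✓.
  V = {[3]}: π^{-1}(V) = {3} ∉ τ ✗.
  V = {[1], [3]}: π^{-1}(V) = {1, 3} ∉ τ ✗.
  V = {[2=4], [3]}: π^{-1}(V) = {2, 3, 4} ∈ τ ✓.
  V = {[1], [2=4], [3]}: π^{-1}(V) = {1, 2, 3, 4} ∈ τ ✓.
  V = {[5]}: π^{-1}(V) = {5} ∉ τ ✗.
  V = {[1], [5]}: π^{-1}(V) = {1, 5} ∉ τ ✗.
  V = {[2=4], [5]}: π^{-1}(V) = {2, 4, 5} ∉ τ ✗.
  V = {[1], [2=4], [5]}: π^{-1}(V) = {1, 2, 4, 5} ∉ τ ✗.
  V = {[3], [5]}: π^{-1}(V) = {3, 5} ∉ τ ✗.
  V = {[1], [3], [5]}: π^{-1}(V) = {1, 3, 5} ∉ τ ✗.
  V = {[2=4], [3], [5]}: π^{-1}(V) = {2, 3, 4, 5} ∈ τ ✓.
  V = {[1], [2=4], [3], [5]}: π^{-1}(V) = {1, 2, 3, 4, 5} ∈ τ ✓.
Open sets in the quotient: τ_Q = {{}, {[1]}, {[2=4]}, {[1], [2=4]}, {[2=4], [3]}, {[1], [2=4], [3]}, {[2=4], [3], [5]}, {[1], [2=4], [3], [5]}} (8 elements).
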